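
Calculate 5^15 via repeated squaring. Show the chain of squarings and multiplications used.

Computing 5^15 by squaring (build up from 5^1; each line after the first costs one multiplication):

5^1 = 5
5^2 = (5^1)^2 = 5^2 = 25
5^3 = 5 * 5^2 = 5 * 25 = 125
5^6 = (5^3)^2 = 125^2 = 15625
5^7 = 5 * 5^6 = 5 * 15625 = 78125
5^14 = (5^7)^2 = 78125^2 = 6103515625
5^15 = 5 * 5^14 = 5 * 6103515625 = 30517578125

Result: 30517578125
Multiplications needed: 6 (6 lines after 5^1)

5^15 = 30517578125. Using exponentiation by squaring, this requires 6 multiplications. The key idea: if the exponent is even, square the half-power; if odd, multiply by the base once.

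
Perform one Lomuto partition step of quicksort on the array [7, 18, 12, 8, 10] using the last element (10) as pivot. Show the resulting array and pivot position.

Lomuto partition with pivot = 10:

Initial array: [7, 18, 12, 8, 10]

arr[0]=7 <= 10: swap with position 0, array becomes [7, 18, 12, 8, 10]
arr[1]=18 > 10: no swap
arr[2]=12 > 10: no swap
arr[3]=8 <= 10: swap with position 1, array becomes [7, 8, 12, 18, 10]

Place pivot at position 2: [7, 8, 10, 18, 12]
Pivot position: 2

After partitioning with pivot 10, the array becomes [7, 8, 10, 18, 12]. The pivot is placed at index 2. All elements to the left of the pivot are <= 10, and all elements to the right are > 10.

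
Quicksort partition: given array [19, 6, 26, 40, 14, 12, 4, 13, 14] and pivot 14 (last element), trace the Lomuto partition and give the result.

Lomuto partition with pivot = 14:

Initial array: [19, 6, 26, 40, 14, 12, 4, 13, 14]

arr[0]=19 > 14: no swap
arr[1]=6 <= 14: swap with position 0, array becomes [6, 19, 26, 40, 14, 12, 4, 13, 14]
arr[2]=26 > 14: no swap
arr[3]=40 > 14: no swap
arr[4]=14 <= 14: swap with position 1, array becomes [6, 14, 26, 40, 19, 12, 4, 13, 14]
arr[5]=12 <= 14: swap with position 2, array becomes [6, 14, 12, 40, 19, 26, 4, 13, 14]
arr[6]=4 <= 14: swap with position 3, array becomes [6, 14, 12, 4, 19, 26, 40, 13, 14]
arr[7]=13 <= 14: swap with position 4, array becomes [6, 14, 12, 4, 13, 26, 40, 19, 14]

Place pivot at position 5: [6, 14, 12, 4, 13, 14, 40, 19, 26]
Pivot position: 5

After partitioning with pivot 14, the array becomes [6, 14, 12, 4, 13, 14, 40, 19, 26]. The pivot is placed at index 5. All elements to the left of the pivot are <= 14, and all elements to the right are > 14.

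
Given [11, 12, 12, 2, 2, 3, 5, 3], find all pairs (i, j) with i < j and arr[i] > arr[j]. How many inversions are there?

Finding inversions in [11, 12, 12, 2, 2, 3, 5, 3]:

(0, 3): arr[0]=11 > arr[3]=2
(0, 4): arr[0]=11 > arr[4]=2
(0, 5): arr[0]=11 > arr[5]=3
(0, 6): arr[0]=11 > arr[6]=5
(0, 7): arr[0]=11 > arr[7]=3
(1, 3): arr[1]=12 > arr[3]=2
(1, 4): arr[1]=12 > arr[4]=2
(1, 5): arr[1]=12 > arr[5]=3
(1, 6): arr[1]=12 > arr[6]=5
(1, 7): arr[1]=12 > arr[7]=3
(2, 3): arr[2]=12 > arr[3]=2
(2, 4): arr[2]=12 > arr[4]=2
(2, 5): arr[2]=12 > arr[5]=3
(2, 6): arr[2]=12 > arr[6]=5
(2, 7): arr[2]=12 > arr[7]=3
(6, 7): arr[6]=5 > arr[7]=3

Total inversions: 16

The array has 16 inversion(s): (0,3), (0,4), (0,5), (0,6), (0,7), (1,3), (1,4), (1,5), (1,6), (1,7), (2,3), (2,4), (2,5), (2,6), (2,7), (6,7). Each pair (i,j) satisfies i < j and arr[i] > arr[j].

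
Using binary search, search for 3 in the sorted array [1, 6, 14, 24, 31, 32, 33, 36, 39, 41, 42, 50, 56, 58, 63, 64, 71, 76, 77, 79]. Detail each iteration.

Binary search for 3 in [1, 6, 14, 24, 31, 32, 33, 36, 39, 41, 42, 50, 56, 58, 63, 64, 71, 76, 77, 79]:

lo=0, hi=19, mid=9, arr[mid]=41 -> 41 > 3, search left half
lo=0, hi=8, mid=4, arr[mid]=31 -> 31 > 3, search left half
lo=0, hi=3, mid=1, arr[mid]=6 -> 6 > 3, search left half
lo=0, hi=0, mid=0, arr[mid]=1 -> 1 < 3, search right half
lo=1 > hi=0, target 3 not found

Binary search determines that 3 is not in the array after 4 comparisons. The search space was exhausted without finding the target.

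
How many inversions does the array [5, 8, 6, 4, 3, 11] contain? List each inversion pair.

Finding inversions in [5, 8, 6, 4, 3, 11]:

(0, 3): arr[0]=5 > arr[3]=4
(0, 4): arr[0]=5 > arr[4]=3
(1, 2): arr[1]=8 > arr[2]=6
(1, 3): arr[1]=8 > arr[3]=4
(1, 4): arr[1]=8 > arr[4]=3
(2, 3): arr[2]=6 > arr[3]=4
(2, 4): arr[2]=6 > arr[4]=3
(3, 4): arr[3]=4 > arr[4]=3

Total inversions: 8

The array has 8 inversion(s): (0,3), (0,4), (1,2), (1,3), (1,4), (2,3), (2,4), (3,4). Each pair (i,j) satisfies i < j and arr[i] > arr[j].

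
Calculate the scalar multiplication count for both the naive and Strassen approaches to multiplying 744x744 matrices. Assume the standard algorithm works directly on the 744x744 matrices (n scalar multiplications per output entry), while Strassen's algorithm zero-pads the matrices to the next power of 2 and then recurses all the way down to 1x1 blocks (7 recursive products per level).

Matrix multiplication for 744x744 matrices:

Strassen's algorithm requires power-of-2 dimensions. Pad 744x744 to 1024x1024 (next power of 2).

Standard algorithm: 744^3 = 411830784 multiplications
Strassen's algorithm: 7^(log2(1024)) = 7^10 = 282475249 multiplications
Savings: 411830784 - 282475249 = 129355535 multiplications

Standard: 411830784 multiplications (744^3). Strassen: 282475249 multiplications (7^10, after padding to 1024x1024). Strassen reduces 8 recursive multiplications to 7 at each level.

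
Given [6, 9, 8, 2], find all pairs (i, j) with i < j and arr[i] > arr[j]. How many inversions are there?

Finding inversions in [6, 9, 8, 2]:

(0, 3): arr[0]=6 > arr[3]=2
(1, 2): arr[1]=9 > arr[2]=8
(1, 3): arr[1]=9 > arr[3]=2
(2, 3): arr[2]=8 > arr[3]=2

Total inversions: 4

The array has 4 inversion(s): (0,3), (1,2), (1,3), (2,3). Each pair (i,j) satisfies i < j and arr[i] > arr[j].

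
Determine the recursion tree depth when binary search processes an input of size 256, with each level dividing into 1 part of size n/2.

For divide and conquer with division factor 2:

Problem sizes at each level:
Level 0: 256
Level 1: 128
Level 2: 64
Level 3: 32
Level 4: 16
Level 5: 8
Level 6: 4
Level 7: 2
Level 8: 1

The root is level 0 and the size-1 base case is level 8 (the tree spans levels 0 through 8, i.e. 9 levels counting the root), so the depth is the number of divisions: log_2(256) = 8

The recursion tree depth is log_2(256) = 8. At each level, the problem size is divided by 2, so it takes 8 divisions to reduce to a base case of size 1. The algorithm makes 1 recursive call at each level.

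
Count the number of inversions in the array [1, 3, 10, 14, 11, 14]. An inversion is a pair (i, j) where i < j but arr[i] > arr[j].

Finding inversions in [1, 3, 10, 14, 11, 14]:

(3, 4): arr[3]=14 > arr[4]=11

Total inversions: 1

The array has 1 inversion(s): (3,4). Each pair (i,j) satisfies i < j and arr[i] > arr[j].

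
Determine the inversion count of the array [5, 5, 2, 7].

Finding inversions in [5, 5, 2, 7]:

(0, 2): arr[0]=5 > arr[2]=2
(1, 2): arr[1]=5 > arr[2]=2

Total inversions: 2

The array has 2 inversion(s): (0,2), (1,2). Each pair (i,j) satisfies i < j and arr[i] > arr[j].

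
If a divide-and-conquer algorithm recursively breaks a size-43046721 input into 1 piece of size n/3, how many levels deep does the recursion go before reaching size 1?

For divide and conquer with division factor 3:

Problem sizes at each level:
Level 0: 43046721
Level 1: 14348907
Level 2: 4782969
Level 3: 1594323
Level 4: 531441
Level 5: 177147
Level 6: 59049
Level 7: 19683
Level 8: 6561
Level 9: 2187
Level 10: 729
Level 11: 243
Level 12: 81
Level 13: 27
Level 14: 9
Level 15: 3
Level 16: 1

The root is level 0 and the size-1 base case is level 16 (the tree spans levels 0 through 16, i.e. 17 levels counting the root), so the depth is the number of divisions: log_3(43046721) = 16

The recursion tree depth is log_3(43046721) = 16. At each level, the problem size is divided by 3, so it takes 16 divisions to reduce to a base case of size 1. The algorithm makes 1 recursive call at each level.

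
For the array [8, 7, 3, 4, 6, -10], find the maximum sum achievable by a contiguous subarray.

Using Kadane's algorithm on [8, 7, 3, 4, 6, -10]:

Scanning through the array:
Position 1 (value 7): max_ending_here = 15, max_so_far = 15
Position 2 (value 3): max_ending_here = 18, max_so_far = 18
Position 3 (value 4): max_ending_here = 22, max_so_far = 22
Position 4 (value 6): max_ending_here = 28, max_so_far = 28
Position 5 (value -10): max_ending_here = 18, max_so_far = 28

Maximum subarray: [8, 7, 3, 4, 6]
Maximum sum: 28

The maximum subarray is [8, 7, 3, 4, 6] with sum 28. This subarray runs from index 0 to index 4.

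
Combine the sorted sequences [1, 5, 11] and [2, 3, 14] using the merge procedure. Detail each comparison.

Merging process:

Compare 1 vs 2: take 1 from left. Merged: [1]
Compare 5 vs 2: take 2 from right. Merged: [1, 2]
Compare 5 vs 3: take 3 from right. Merged: [1, 2, 3]
Compare 5 vs 14: take 5 from left. Merged: [1, 2, 3, 5]
Compare 11 vs 14: take 11 from left. Merged: [1, 2, 3, 5, 11]
Append remaining from right: [14]. Merged: [1, 2, 3, 5, 11, 14]

Final merged array: [1, 2, 3, 5, 11, 14]
Total comparisons: 5

The merged array is [1, 2, 3, 5, 11, 14], requiring 5 comparisons. The merge step runs in O(n) time where n is the total number of elements.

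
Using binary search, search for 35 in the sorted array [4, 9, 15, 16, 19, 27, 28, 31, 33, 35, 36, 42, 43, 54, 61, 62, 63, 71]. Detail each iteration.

Binary search for 35 in [4, 9, 15, 16, 19, 27, 28, 31, 33, 35, 36, 42, 43, 54, 61, 62, 63, 71]:

lo=0, hi=17, mid=8, arr[mid]=33 -> 33 < 35, search right half
lo=9, hi=17, mid=13, arr[mid]=54 -> 54 > 35, search left half
lo=9, hi=12, mid=10, arr[mid]=36 -> 36 > 35, search left half
lo=9, hi=9, mid=9, arr[mid]=35 -> Found target at index 9!

Binary search finds 35 at index 9 after 4 comparisons. The search repeatedly halves the search space by comparing with the middle element.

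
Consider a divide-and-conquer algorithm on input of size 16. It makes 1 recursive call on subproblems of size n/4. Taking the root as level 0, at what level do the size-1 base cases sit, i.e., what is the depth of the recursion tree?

For divide and conquer with division factor 4:

Problem sizes at each level:
Level 0: 16
Level 1: 4
Level 2: 1

The root is level 0 and the size-1 base case is level 2 (the tree spans levels 0 through 2, i.e. 3 levels counting the root), so the depth is the number of divisions: log_4(16) = 2

The recursion tree depth is log_4(16) = 2. At each level, the problem size is divided by 4, so it takes 2 divisions to reduce to a base case of size 1. The algorithm makes 1 recursive call at each level.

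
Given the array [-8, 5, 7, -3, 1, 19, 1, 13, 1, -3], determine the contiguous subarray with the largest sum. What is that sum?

Using Kadane's algorithm on [-8, 5, 7, -3, 1, 19, 1, 13, 1, -3]:

Scanning through the array:
Position 1 (value 5): max_ending_here = 5, max_so_far = 5
Position 2 (value 7): max_ending_here = 12, max_so_far = 12
Position 3 (value -3): max_ending_here = 9, max_so_far = 12
Position 4 (value 1): max_ending_here = 10, max_so_far = 12
Position 5 (value 19): max_ending_here = 29, max_so_far = 29
Position 6 (value 1): max_ending_here = 30, max_so_far = 30
Position 7 (value 13): max_ending_here = 43, max_so_far = 43
Position 8 (value 1): max_ending_here = 44, max_so_far = 44
Position 9 (value -3): max_ending_here = 41, max_so_far = 44

Maximum subarray: [5, 7, -3, 1, 19, 1, 13, 1]
Maximum sum: 44

The maximum subarray is [5, 7, -3, 1, 19, 1, 13, 1] with sum 44. This subarray runs from index 1 to index 8.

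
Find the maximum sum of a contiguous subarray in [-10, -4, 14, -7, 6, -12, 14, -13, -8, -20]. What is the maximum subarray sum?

Using Kadane's algorithm on [-10, -4, 14, -7, 6, -12, 14, -13, -8, -20]:

Scanning through the array:
Position 1 (value -4): max_ending_here = -4, max_so_far = -4
Position 2 (value 14): max_ending_here = 14, max_so_far = 14
Position 3 (value -7): max_ending_here = 7, max_so_far = 14
Position 4 (value 6): max_ending_here = 13, max_so_far = 14
Position 5 (value -12): max_ending_here = 1, max_so_far = 14
Position 6 (value 14): max_ending_here = 15, max_so_far = 15
Position 7 (value -13): max_ending_here = 2, max_so_far = 15
Position 8 (value -8): max_ending_here = -6, max_so_far = 15
Position 9 (value -20): max_ending_here = -20, max_so_far = 15

Maximum subarray: [14, -7, 6, -12, 14]
Maximum sum: 15

The maximum subarray is [14, -7, 6, -12, 14] with sum 15. This subarray runs from index 2 to index 6.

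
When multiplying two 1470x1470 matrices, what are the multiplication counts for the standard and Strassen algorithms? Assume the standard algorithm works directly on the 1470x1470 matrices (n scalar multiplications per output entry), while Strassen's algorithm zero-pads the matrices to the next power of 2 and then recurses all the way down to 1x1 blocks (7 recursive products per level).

Matrix multiplication for 1470x1470 matrices:

Strassen's algorithm requires power-of-2 dimensions. Pad 1470x1470 to 2048x2048 (next power of 2).

Standard algorithm: 1470^3 = 3176523000 multiplications
Strassen's algorithm: 7^(log2(2048)) = 7^11 = 1977326743 multiplications
Savings: 3176523000 - 1977326743 = 1199196257 multiplications

Standard: 3176523000 multiplications (1470^3). Strassen: 1977326743 multiplications (7^11, after padding to 2048x2048). Strassen reduces 8 recursive multiplications to 7 at each level.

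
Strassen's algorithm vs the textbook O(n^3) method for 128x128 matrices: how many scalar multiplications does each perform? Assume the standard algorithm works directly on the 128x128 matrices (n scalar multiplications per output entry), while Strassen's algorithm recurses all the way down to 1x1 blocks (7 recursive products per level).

Matrix multiplication for 128x128 matrices:

Standard algorithm: 128^3 = 2097152 multiplications
Strassen's algorithm: 7^(log2(128)) = 7^7 = 823543 multiplications
Savings: 2097152 - 823543 = 1273609 multiplications

Standard: 2097152 multiplications (128^3). Strassen: 823543 multiplications (7^7). Strassen reduces 8 recursive multiplications to 7 at each level.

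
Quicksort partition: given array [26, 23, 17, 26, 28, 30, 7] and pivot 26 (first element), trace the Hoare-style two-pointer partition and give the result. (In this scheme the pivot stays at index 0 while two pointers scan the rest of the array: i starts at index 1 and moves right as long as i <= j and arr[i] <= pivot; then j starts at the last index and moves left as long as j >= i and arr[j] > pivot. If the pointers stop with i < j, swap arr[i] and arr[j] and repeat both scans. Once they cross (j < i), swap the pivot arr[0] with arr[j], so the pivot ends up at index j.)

Hoare-style two-pointer partition with pivot = 26:

Initial array: [26, 23, 17, 26, 28, 30, 7]

Pointers start at i = 1, j = 6.
i stops at index 4 (arr[4]=28 > 26), j stops at index 6 (arr[6]=7 <= 26): swap arr[4] and arr[6], array becomes [26, 23, 17, 26, 7, 30, 28]
i ends at 5, j ends at 4: the pointers have crossed (j < i), so scanning stops.

Swap pivot arr[0] with arr[4] to place pivot at position 4: [7, 23, 17, 26, 26, 30, 28]
Pivot position: 4

After partitioning with pivot 26, the array becomes [7, 23, 17, 26, 26, 30, 28]. The pivot is placed at index 4. All elements to the left of the pivot are <= 26, and all elements to the right are > 26.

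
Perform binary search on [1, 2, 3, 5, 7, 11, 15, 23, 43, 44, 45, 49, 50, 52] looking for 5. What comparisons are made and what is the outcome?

Binary search for 5 in [1, 2, 3, 5, 7, 11, 15, 23, 43, 44, 45, 49, 50, 52]:

lo=0, hi=13, mid=6, arr[mid]=15 -> 15 > 5, search left half
lo=0, hi=5, mid=2, arr[mid]=3 -> 3 < 5, search right half
lo=3, hi=5, mid=4, arr[mid]=7 -> 7 > 5, search left half
lo=3, hi=3, mid=3, arr[mid]=5 -> Found target at index 3!

Binary search finds 5 at index 3 after 4 comparisons. The search repeatedly halves the search space by comparing with the middle element.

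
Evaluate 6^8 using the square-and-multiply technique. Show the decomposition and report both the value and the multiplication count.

Computing 6^8 by squaring (build up from 6^1; each line after the first costs one multiplication):

6^1 = 6
6^2 = (6^1)^2 = 6^2 = 36
6^4 = (6^2)^2 = 36^2 = 1296
6^8 = (6^4)^2 = 1296^2 = 1679616

Result: 1679616
Multiplications needed: 3 (3 lines after 6^1)

6^8 = 1679616. Using exponentiation by squaring, this requires 3 multiplications. The key idea: if the exponent is even, square the half-power; if odd, multiply by the base once.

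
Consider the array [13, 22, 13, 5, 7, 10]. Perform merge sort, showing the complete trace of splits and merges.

Merge sort trace:

Split: [13, 22, 13, 5, 7, 10] -> [13, 22, 13] and [5, 7, 10]
  Split: [13, 22, 13] -> [13] and [22, 13]
    Split: [22, 13] -> [22] and [13]
    Merge: [22] + [13] -> [13, 22]
  Merge: [13] + [13, 22] -> [13, 13, 22]
  Split: [5, 7, 10] -> [5] and [7, 10]
    Split: [7, 10] -> [7] and [10]
    Merge: [7] + [10] -> [7, 10]
  Merge: [5] + [7, 10] -> [5, 7, 10]
Merge: [13, 13, 22] + [5, 7, 10] -> [5, 7, 10, 13, 13, 22]

Final sorted array: [5, 7, 10, 13, 13, 22]

The merge sort proceeds by recursively splitting the array and merging sorted halves.
After all merges, the sorted array is [5, 7, 10, 13, 13, 22].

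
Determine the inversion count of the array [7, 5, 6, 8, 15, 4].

Finding inversions in [7, 5, 6, 8, 15, 4]:

(0, 1): arr[0]=7 > arr[1]=5
(0, 2): arr[0]=7 > arr[2]=6
(0, 5): arr[0]=7 > arr[5]=4
(1, 5): arr[1]=5 > arr[5]=4
(2, 5): arr[2]=6 > arr[5]=4
(3, 5): arr[3]=8 > arr[5]=4
(4, 5): arr[4]=15 > arr[5]=4

Total inversions: 7

The array has 7 inversion(s): (0,1), (0,2), (0,5), (1,5), (2,5), (3,5), (4,5). Each pair (i,j) satisfies i < j and arr[i] > arr[j].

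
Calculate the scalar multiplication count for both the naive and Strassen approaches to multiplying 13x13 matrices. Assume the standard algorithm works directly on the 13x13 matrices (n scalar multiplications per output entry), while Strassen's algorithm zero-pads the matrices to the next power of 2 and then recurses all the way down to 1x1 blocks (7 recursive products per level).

Matrix multiplication for 13x13 matrices:

Strassen's algorithm requires power-of-2 dimensions. Pad 13x13 to 16x16 (next power of 2).

Standard algorithm: 13^3 = 2197 multiplications
Strassen's algorithm: 7^(log2(16)) = 7^4 = 2401 multiplications
Difference: 2197 - 2401 = -204 (Strassen uses MORE here due to padding overhead — for small or just-over-power-of-2 n, padding can outweigh the per-level savings)

Standard: 2197 multiplications (13^3). Strassen: 2401 multiplications (7^4, after padding to 16x16). Strassen reduces 8 recursive multiplications to 7 at each level.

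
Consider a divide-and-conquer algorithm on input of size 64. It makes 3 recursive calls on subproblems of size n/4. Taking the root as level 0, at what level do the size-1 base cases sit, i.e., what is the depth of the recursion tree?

For divide and conquer with division factor 4:

Problem sizes at each level:
Level 0: 64
Level 1: 16
Level 2: 4
Level 3: 1

The root is level 0 and the size-1 base case is level 3 (the tree spans levels 0 through 3, i.e. 4 levels counting the root), so the depth is the number of divisions: log_4(64) = 3

The recursion tree depth is log_4(64) = 3. At each level, the problem size is divided by 4, so it takes 3 divisions to reduce to a base case of size 1. The algorithm makes 3 recursive calls at each level.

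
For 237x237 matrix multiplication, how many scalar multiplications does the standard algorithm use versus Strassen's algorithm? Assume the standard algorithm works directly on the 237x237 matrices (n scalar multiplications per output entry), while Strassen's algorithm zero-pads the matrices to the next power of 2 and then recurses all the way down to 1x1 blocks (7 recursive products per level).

Matrix multiplication for 237x237 matrices:

Strassen's algorithm requires power-of-2 dimensions. Pad 237x237 to 256x256 (next power of 2).

Standard algorithm: 237^3 = 13312053 multiplications
Strassen's algorithm: 7^(log2(256)) = 7^8 = 5764801 multiplications
Savings: 13312053 - 5764801 = 7547252 multiplications

Standard: 13312053 multiplications (237^3). Strassen: 5764801 multiplications (7^8, after padding to 256x256). Strassen reduces 8 recursive multiplications to 7 at each level.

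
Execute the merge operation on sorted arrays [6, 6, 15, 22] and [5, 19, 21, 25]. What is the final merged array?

Merging process:

Compare 6 vs 5: take 5 from right. Merged: [5]
Compare 6 vs 19: take 6 from left. Merged: [5, 6]
Compare 6 vs 19: take 6 from left. Merged: [5, 6, 6]
Compare 15 vs 19: take 15 from left. Merged: [5, 6, 6, 15]
Compare 22 vs 19: take 19 from right. Merged: [5, 6, 6, 15, 19]
Compare 22 vs 21: take 21 from right. Merged: [5, 6, 6, 15, 19, 21]
Compare 22 vs 25: take 22 from left. Merged: [5, 6, 6, 15, 19, 21, 22]
Append remaining from right: [25]. Merged: [5, 6, 6, 15, 19, 21, 22, 25]

Final merged array: [5, 6, 6, 15, 19, 21, 22, 25]
Total comparisons: 7

The merged array is [5, 6, 6, 15, 19, 21, 22, 25], requiring 7 comparisons. The merge step runs in O(n) time where n is the total number of elements.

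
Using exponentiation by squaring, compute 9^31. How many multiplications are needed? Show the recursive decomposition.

Computing 9^31 by squaring (build up from 9^1; each line after the first costs one multiplication):

9^1 = 9
9^2 = (9^1)^2 = 9^2 = 81
9^3 = 9 * 9^2 = 9 * 81 = 729
9^6 = (9^3)^2 = 729^2 = 531441
9^7 = 9 * 9^6 = 9 * 531441 = 4782969
9^14 = (9^7)^2 = 4782969^2 = 22876792454961
9^15 = 9 * 9^14 = 9 * 22876792454961 = 205891132094649
9^30 = (9^15)^2 = 205891132094649^2 = 42391158275216203514294433201
9^31 = 9 * 9^30 = 9 * 42391158275216203514294433201 = 381520424476945831628649898809

Result: 381520424476945831628649898809
Multiplications needed: 8 (8 lines after 9^1)

9^31 = 381520424476945831628649898809. Using exponentiation by squaring, this requires 8 multiplications. The key idea: if the exponent is even, square the half-power; if odd, multiply by the base once.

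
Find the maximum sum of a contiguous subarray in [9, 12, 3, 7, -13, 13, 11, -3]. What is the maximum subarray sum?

Using Kadane's algorithm on [9, 12, 3, 7, -13, 13, 11, -3]:

Scanning through the array:
Position 1 (value 12): max_ending_here = 21, max_so_far = 21
Position 2 (value 3): max_ending_here = 24, max_so_far = 24
Position 3 (value 7): max_ending_here = 31, max_so_far = 31
Position 4 (value -13): max_ending_here = 18, max_so_far = 31
Position 5 (value 13): max_ending_here = 31, max_so_far = 31
Position 6 (value 11): max_ending_here = 42, max_so_far = 42
Position 7 (value -3): max_ending_here = 39, max_so_far = 42

Maximum subarray: [9, 12, 3, 7, -13, 13, 11]
Maximum sum: 42

The maximum subarray is [9, 12, 3, 7, -13, 13, 11] with sum 42. This subarray runs from index 0 to index 6.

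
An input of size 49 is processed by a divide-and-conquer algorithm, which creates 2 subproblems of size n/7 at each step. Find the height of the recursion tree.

For divide and conquer with division factor 7:

Problem sizes at each level:
Level 0: 49
Level 1: 7
Level 2: 1

The root is level 0 and the size-1 base case is level 2 (the tree spans levels 0 through 2, i.e. 3 levels counting the root), so the depth is the number of divisions: log_7(49) = 2

The recursion tree depth is log_7(49) = 2. At each level, the problem size is divided by 7, so it takes 2 divisions to reduce to a base case of size 1. The algorithm makes 2 recursive calls at each level.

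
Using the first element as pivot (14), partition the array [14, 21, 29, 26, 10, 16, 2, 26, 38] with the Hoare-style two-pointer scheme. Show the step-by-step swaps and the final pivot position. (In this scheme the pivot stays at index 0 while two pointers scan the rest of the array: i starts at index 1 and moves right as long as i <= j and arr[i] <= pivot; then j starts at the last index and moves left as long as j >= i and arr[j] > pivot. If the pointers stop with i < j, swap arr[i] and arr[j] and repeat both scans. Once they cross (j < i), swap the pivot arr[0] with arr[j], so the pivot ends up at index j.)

Hoare-style two-pointer partition with pivot = 14:

Initial array: [14, 21, 29, 26, 10, 16, 2, 26, 38]

Pointers start at i = 1, j = 8.
i stops at index 1 (arr[1]=21 > 14), j stops at index 6 (arr[6]=2 <= 14): swap arr[1] and arr[6], array becomes [14, 2, 29, 26, 10, 16, 21, 26, 38]
i stops at index 2 (arr[2]=29 > 14), j stops at index 4 (arr[4]=10 <= 14): swap arr[2] and arr[4], array becomes [14, 2, 10, 26, 29, 16, 21, 26, 38]
i ends at 3, j ends at 2: the pointers have crossed (j < i), so scanning stops.

Swap pivot arr[0] with arr[2] to place pivot at position 2: [10, 2, 14, 26, 29, 16, 21, 26, 38]
Pivot position: 2

After partitioning with pivot 14, the array becomes [10, 2, 14, 26, 29, 16, 21, 26, 38]. The pivot is placed at index 2. All elements to the left of the pivot are <= 14, and all elements to the right are > 14.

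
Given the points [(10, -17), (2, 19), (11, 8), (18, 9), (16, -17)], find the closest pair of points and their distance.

Computing all pairwise distances among 5 points:

d((10, -17), (2, 19)) = 36.8782
d((10, -17), (11, 8)) = 25.02
d((10, -17), (18, 9)) = 27.2029
d((10, -17), (16, -17)) = 6.0 <-- minimum
d((2, 19), (11, 8)) = 14.2127
d((2, 19), (18, 9)) = 18.868
d((2, 19), (16, -17)) = 38.6264
d((11, 8), (18, 9)) = 7.0711
d((11, 8), (16, -17)) = 25.4951
d((18, 9), (16, -17)) = 26.0768

Closest pair: (10, -17) and (16, -17) with distance 6.0

The closest pair is (10, -17) and (16, -17) with Euclidean distance 6.0. For 5 points, brute-force pairwise comparison is shown above. For large n, the divide-and-conquer algorithm (sort by x, recurse on halves, check the dividing strip) achieves O(n log n).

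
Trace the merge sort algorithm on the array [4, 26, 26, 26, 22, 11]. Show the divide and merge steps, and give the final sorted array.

Merge sort trace:

Split: [4, 26, 26, 26, 22, 11] -> [4, 26, 26] and [26, 22, 11]
  Split: [4, 26, 26] -> [4] and [26, 26]
    Split: [26, 26] -> [26] and [26]
    Merge: [26] + [26] -> [26, 26]
  Merge: [4] + [26, 26] -> [4, 26, 26]
  Split: [26, 22, 11] -> [26] and [22, 11]
    Split: [22, 11] -> [22] and [11]
    Merge: [22] + [11] -> [11, 22]
  Merge: [26] + [11, 22] -> [11, 22, 26]
Merge: [4, 26, 26] + [11, 22, 26] -> [4, 11, 22, 26, 26, 26]

Final sorted array: [4, 11, 22, 26, 26, 26]

The merge sort proceeds by recursively splitting the array and merging sorted halves.
After all merges, the sorted array is [4, 11, 22, 26, 26, 26].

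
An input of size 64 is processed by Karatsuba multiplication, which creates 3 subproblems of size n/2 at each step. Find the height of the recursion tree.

For divide and conquer with division factor 2:

Problem sizes at each level:
Level 0: 64
Level 1: 32
Level 2: 16
Level 3: 8
Level 4: 4
Level 5: 2
Level 6: 1

The root is level 0 and the size-1 base case is level 6 (the tree spans levels 0 through 6, i.e. 7 levels counting the root), so the depth is the number of divisions: log_2(64) = 6

The recursion tree depth is log_2(64) = 6. At each level, the problem size is divided by 2, so it takes 6 divisions to reduce to a base case of size 1. The algorithm makes 3 recursive calls at each level.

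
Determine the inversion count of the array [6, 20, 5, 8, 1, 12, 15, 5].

Finding inversions in [6, 20, 5, 8, 1, 12, 15, 5]:

(0, 2): arr[0]=6 > arr[2]=5
(0, 4): arr[0]=6 > arr[4]=1
(0, 7): arr[0]=6 > arr[7]=5
(1, 2): arr[1]=20 > arr[2]=5
(1, 3): arr[1]=20 > arr[3]=8
(1, 4): arr[1]=20 > arr[4]=1
(1, 5): arr[1]=20 > arr[5]=12
(1, 6): arr[1]=20 > arr[6]=15
(1, 7): arr[1]=20 > arr[7]=5
(2, 4): arr[2]=5 > arr[4]=1
(3, 4): arr[3]=8 > arr[4]=1
(3, 7): arr[3]=8 > arr[7]=5
(5, 7): arr[5]=12 > arr[7]=5
(6, 7): arr[6]=15 > arr[7]=5

Total inversions: 14

The array has 14 inversion(s): (0,2), (0,4), (0,7), (1,2), (1,3), (1,4), (1,5), (1,6), (1,7), (2,4), (3,4), (3,7), (5,7), (6,7). Each pair (i,j) satisfies i < j and arr[i] > arr[j].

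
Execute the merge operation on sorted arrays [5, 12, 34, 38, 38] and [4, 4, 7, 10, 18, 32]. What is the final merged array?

Merging process:

Compare 5 vs 4: take 4 from right. Merged: [4]
Compare 5 vs 4: take 4 from right. Merged: [4, 4]
Compare 5 vs 7: take 5 from left. Merged: [4, 4, 5]
Compare 12 vs 7: take 7 from right. Merged: [4, 4, 5, 7]
Compare 12 vs 10: take 10 from right. Merged: [4, 4, 5, 7, 10]
Compare 12 vs 18: take 12 from left. Merged: [4, 4, 5, 7, 10, 12]
Compare 34 vs 18: take 18 from right. Merged: [4, 4, 5, 7, 10, 12, 18]
Compare 34 vs 32: take 32 from right. Merged: [4, 4, 5, 7, 10, 12, 18, 32]
Append remaining from left: [34, 38, 38]. Merged: [4, 4, 5, 7, 10, 12, 18, 32, 34, 38, 38]

Final merged array: [4, 4, 5, 7, 10, 12, 18, 32, 34, 38, 38]
Total comparisons: 8

The merged array is [4, 4, 5, 7, 10, 12, 18, 32, 34, 38, 38], requiring 8 comparisons. The merge step runs in O(n) time where n is the total number of elements.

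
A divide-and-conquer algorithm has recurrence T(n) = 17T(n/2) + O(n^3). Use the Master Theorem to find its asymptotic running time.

Master Theorem for T(n) = 17T(n/2) + O(n^3):

a = 17, b = 2, c = 3
log_b(a) = log_2(17) = 4.0875

Case 1: c = 3 < log_2(17) = 4.0875
T(n) = O(n^(log_2 17))

For T(n) = 17T(n/2) + O(n^3): log_2(17) = 4.0875. This is Case 1 of the Master Theorem (c < log_b(a), work dominated by leaves), giving O(n^(log_2 17)).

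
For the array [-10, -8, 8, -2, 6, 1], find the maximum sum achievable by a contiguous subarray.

Using Kadane's algorithm on [-10, -8, 8, -2, 6, 1]:

Scanning through the array:
Position 1 (value -8): max_ending_here = -8, max_so_far = -8
Position 2 (value 8): max_ending_here = 8, max_so_far = 8
Position 3 (value -2): max_ending_here = 6, max_so_far = 8
Position 4 (value 6): max_ending_here = 12, max_so_far = 12
Position 5 (value 1): max_ending_here = 13, max_so_far = 13

Maximum subarray: [8, -2, 6, 1]
Maximum sum: 13

The maximum subarray is [8, -2, 6, 1] with sum 13. This subarray runs from index 2 to index 5.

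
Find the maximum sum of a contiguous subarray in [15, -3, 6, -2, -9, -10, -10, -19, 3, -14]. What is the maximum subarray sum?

Using Kadane's algorithm on [15, -3, 6, -2, -9, -10, -10, -19, 3, -14]:

Scanning through the array:
Position 1 (value -3): max_ending_here = 12, max_so_far = 15
Position 2 (value 6): max_ending_here = 18, max_so_far = 18
Position 3 (value -2): max_ending_here = 16, max_so_far = 18
Position 4 (value -9): max_ending_here = 7, max_so_far = 18
Position 5 (value -10): max_ending_here = -3, max_so_far = 18
Position 6 (value -10): max_ending_here = -10, max_so_far = 18
Position 7 (value -19): max_ending_here = -19, max_so_far = 18
Position 8 (value 3): max_ending_here = 3, max_so_far = 18
Position 9 (value -14): max_ending_here = -11, max_so_far = 18

Maximum subarray: [15, -3, 6]
Maximum sum: 18

The maximum subarray is [15, -3, 6] with sum 18. This subarray runs from index 0 to index 2.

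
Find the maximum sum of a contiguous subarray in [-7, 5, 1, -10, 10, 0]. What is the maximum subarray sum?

Using Kadane's algorithm on [-7, 5, 1, -10, 10, 0]:

Scanning through the array:
Position 1 (value 5): max_ending_here = 5, max_so_far = 5
Position 2 (value 1): max_ending_here = 6, max_so_far = 6
Position 3 (value -10): max_ending_here = -4, max_so_far = 6
Position 4 (value 10): max_ending_here = 10, max_so_far = 10
Position 5 (value 0): max_ending_here = 10, max_so_far = 10

Maximum subarray: [10]
Maximum sum: 10

The maximum subarray is [10] with sum 10. This subarray runs from index 4 to index 4.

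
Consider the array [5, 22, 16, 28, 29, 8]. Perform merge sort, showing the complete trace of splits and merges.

Merge sort trace:

Split: [5, 22, 16, 28, 29, 8] -> [5, 22, 16] and [28, 29, 8]
  Split: [5, 22, 16] -> [5] and [22, 16]
    Split: [22, 16] -> [22] and [16]
    Merge: [22] + [16] -> [16, 22]
  Merge: [5] + [16, 22] -> [5, 16, 22]
  Split: [28, 29, 8] -> [28] and [29, 8]
    Split: [29, 8] -> [29] and [8]
    Merge: [29] + [8] -> [8, 29]
  Merge: [28] + [8, 29] -> [8, 28, 29]
Merge: [5, 16, 22] + [8, 28, 29] -> [5, 8, 16, 22, 28, 29]

Final sorted array: [5, 8, 16, 22, 28, 29]

The merge sort proceeds by recursively splitting the array and merging sorted halves.
After all merges, the sorted array is [5, 8, 16, 22, 28, 29].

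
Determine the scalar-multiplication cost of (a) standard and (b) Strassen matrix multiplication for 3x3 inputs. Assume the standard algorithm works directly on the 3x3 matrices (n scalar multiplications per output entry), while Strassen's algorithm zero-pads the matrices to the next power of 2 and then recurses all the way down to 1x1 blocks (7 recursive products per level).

Matrix multiplication for 3x3 matrices:

Strassen's algorithm requires power-of-2 dimensions. Pad 3x3 to 4x4 (next power of 2).

Standard algorithm: 3^3 = 27 multiplications
Strassen's algorithm: 7^(log2(4)) = 7^2 = 49 multiplications
Difference: 27 - 49 = -22 (Strassen uses MORE here due to padding overhead — for small or just-over-power-of-2 n, padding can outweigh the per-level savings)

Standard: 27 multiplications (3^3). Strassen: 49 multiplications (7^2, after padding to 4x4). Strassen reduces 8 recursive multiplications to 7 at each level.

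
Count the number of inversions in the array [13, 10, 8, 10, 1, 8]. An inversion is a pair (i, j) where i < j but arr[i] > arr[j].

Finding inversions in [13, 10, 8, 10, 1, 8]:

(0, 1): arr[0]=13 > arr[1]=10
(0, 2): arr[0]=13 > arr[2]=8
(0, 3): arr[0]=13 > arr[3]=10
(0, 4): arr[0]=13 > arr[4]=1
(0, 5): arr[0]=13 > arr[5]=8
(1, 2): arr[1]=10 > arr[2]=8
(1, 4): arr[1]=10 > arr[4]=1
(1, 5): arr[1]=10 > arr[5]=8
(2, 4): arr[2]=8 > arr[4]=1
(3, 4): arr[3]=10 > arr[4]=1
(3, 5): arr[3]=10 > arr[5]=8

Total inversions: 11

The array has 11 inversion(s): (0,1), (0,2), (0,3), (0,4), (0,5), (1,2), (1,4), (1,5), (2,4), (3,4), (3,5). Each pair (i,j) satisfies i < j and arr[i] > arr[j].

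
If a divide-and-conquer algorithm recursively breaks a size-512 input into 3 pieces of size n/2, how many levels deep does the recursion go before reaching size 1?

For divide and conquer with division factor 2:

Problem sizes at each level:
Level 0: 512
Level 1: 256
Level 2: 128
Level 3: 64
Level 4: 32
Level 5: 16
Level 6: 8
Level 7: 4
Level 8: 2
Level 9: 1

The root is level 0 and the size-1 base case is level 9 (the tree spans levels 0 through 9, i.e. 10 levels counting the root), so the depth is the number of divisions: log_2(512) = 9

The recursion tree depth is log_2(512) = 9. At each level, the problem size is divided by 2, so it takes 9 divisions to reduce to a base case of size 1. The algorithm makes 3 recursive calls at each level.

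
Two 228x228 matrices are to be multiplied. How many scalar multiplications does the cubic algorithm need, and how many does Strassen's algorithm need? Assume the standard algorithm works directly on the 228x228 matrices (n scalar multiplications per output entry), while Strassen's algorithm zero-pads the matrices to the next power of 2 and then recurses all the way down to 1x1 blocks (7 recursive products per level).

Matrix multiplication for 228x228 matrices:

Strassen's algorithm requires power-of-2 dimensions. Pad 228x228 to 256x256 (next power of 2).

Standard algorithm: 228^3 = 11852352 multiplications
Strassen's algorithm: 7^(log2(256)) = 7^8 = 5764801 multiplications
Savings: 11852352 - 5764801 = 6087551 multiplications

Standard: 11852352 multiplications (228^3). Strassen: 5764801 multiplications (7^8, after padding to 256x256). Strassen reduces 8 recursive multiplications to 7 at each level.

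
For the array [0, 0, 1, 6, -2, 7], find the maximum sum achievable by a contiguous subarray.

Using Kadane's algorithm on [0, 0, 1, 6, -2, 7]:

Scanning through the array:
Position 1 (value 0): max_ending_here = 0, max_so_far = 0
Position 2 (value 1): max_ending_here = 1, max_so_far = 1
Position 3 (value 6): max_ending_here = 7, max_so_far = 7
Position 4 (value -2): max_ending_here = 5, max_so_far = 7
Position 5 (value 7): max_ending_here = 12, max_so_far = 12

Maximum subarray: [0, 0, 1, 6, -2, 7]
Maximum sum: 12

The maximum subarray is [0, 0, 1, 6, -2, 7] with sum 12. This subarray runs from index 0 to index 5.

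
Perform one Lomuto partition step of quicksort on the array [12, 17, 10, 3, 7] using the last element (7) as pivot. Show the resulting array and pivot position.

Lomuto partition with pivot = 7:

Initial array: [12, 17, 10, 3, 7]

arr[0]=12 > 7: no swap
arr[1]=17 > 7: no swap
arr[2]=10 > 7: no swap
arr[3]=3 <= 7: swap with position 0, array becomes [3, 17, 10, 12, 7]

Place pivot at position 1: [3, 7, 10, 12, 17]
Pivot position: 1

After partitioning with pivot 7, the array becomes [3, 7, 10, 12, 17]. The pivot is placed at index 1. All elements to the left of the pivot are <= 7, and all elements to the right are > 7.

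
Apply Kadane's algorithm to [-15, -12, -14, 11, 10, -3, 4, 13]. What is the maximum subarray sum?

Using Kadane's algorithm on [-15, -12, -14, 11, 10, -3, 4, 13]:

Scanning through the array:
Position 1 (value -12): max_ending_here = -12, max_so_far = -12
Position 2 (value -14): max_ending_here = -14, max_so_far = -12
Position 3 (value 11): max_ending_here = 11, max_so_far = 11
Position 4 (value 10): max_ending_here = 21, max_so_far = 21
Position 5 (value -3): max_ending_here = 18, max_so_far = 21
Position 6 (value 4): max_ending_here = 22, max_so_far = 22
Position 7 (value 13): max_ending_here = 35, max_so_far = 35

Maximum subarray: [11, 10, -3, 4, 13]
Maximum sum: 35

The maximum subarray is [11, 10, -3, 4, 13] with sum 35. This subarray runs from index 3 to index 7.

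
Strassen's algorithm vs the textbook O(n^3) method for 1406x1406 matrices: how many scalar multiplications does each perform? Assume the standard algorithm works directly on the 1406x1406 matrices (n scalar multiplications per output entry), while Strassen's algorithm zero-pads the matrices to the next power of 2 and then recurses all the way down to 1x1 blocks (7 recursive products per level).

Matrix multiplication for 1406x1406 matrices:

Strassen's algorithm requires power-of-2 dimensions. Pad 1406x1406 to 2048x2048 (next power of 2).

Standard algorithm: 1406^3 = 2779431416 multiplications
Strassen's algorithm: 7^(log2(2048)) = 7^11 = 1977326743 multiplications
Savings: 2779431416 - 1977326743 = 802104673 multiplications

Standard: 2779431416 multiplications (1406^3). Strassen: 1977326743 multiplications (7^11, after padding to 2048x2048). Strassen reduces 8 recursive multiplications to 7 at each level.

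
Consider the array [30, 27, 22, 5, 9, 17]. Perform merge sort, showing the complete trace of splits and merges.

Merge sort trace:

Split: [30, 27, 22, 5, 9, 17] -> [30, 27, 22] and [5, 9, 17]
  Split: [30, 27, 22] -> [30] and [27, 22]
    Split: [27, 22] -> [27] and [22]
    Merge: [27] + [22] -> [22, 27]
  Merge: [30] + [22, 27] -> [22, 27, 30]
  Split: [5, 9, 17] -> [5] and [9, 17]
    Split: [9, 17] -> [9] and [17]
    Merge: [9] + [17] -> [9, 17]
  Merge: [5] + [9, 17] -> [5, 9, 17]
Merge: [22, 27, 30] + [5, 9, 17] -> [5, 9, 17, 22, 27, 30]

Final sorted array: [5, 9, 17, 22, 27, 30]

The merge sort proceeds by recursively splitting the array and merging sorted halves.
After all merges, the sorted array is [5, 9, 17, 22, 27, 30].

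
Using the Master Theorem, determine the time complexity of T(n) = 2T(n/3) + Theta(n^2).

Master Theorem for T(n) = 2T(n/3) + O(n^2):

a = 2, b = 3, c = 2
log_b(a) = log_3(2) = 0.6309

Case 3: c = 2 > log_3(2) = 0.6309
T(n) = O(n^2) = O(n^2)

For T(n) = 2T(n/3) + O(n^2): log_3(2) = 0.6309. This is Case 3 of the Master Theorem (c > log_b(a), work dominated by root), giving O(n^2).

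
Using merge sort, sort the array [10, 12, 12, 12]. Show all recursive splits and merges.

Merge sort trace:

Split: [10, 12, 12, 12] -> [10, 12] and [12, 12]
  Split: [10, 12] -> [10] and [12]
  Merge: [10] + [12] -> [10, 12]
  Split: [12, 12] -> [12] and [12]
  Merge: [12] + [12] -> [12, 12]
Merge: [10, 12] + [12, 12] -> [10, 12, 12, 12]

Final sorted array: [10, 12, 12, 12]

The merge sort proceeds by recursively splitting the array and merging sorted halves.
After all merges, the sorted array is [10, 12, 12, 12].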